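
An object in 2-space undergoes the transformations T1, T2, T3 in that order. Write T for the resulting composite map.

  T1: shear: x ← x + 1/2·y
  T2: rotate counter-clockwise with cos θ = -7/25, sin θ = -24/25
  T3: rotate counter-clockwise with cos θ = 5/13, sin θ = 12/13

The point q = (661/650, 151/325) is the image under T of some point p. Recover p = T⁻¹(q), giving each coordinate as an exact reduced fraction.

T1 = [1 1/2 0; 0 1 0; 0 0 1]
T2·T1 = [-7/25 41/50 0; -24/25 -19/25 0; 0 0 1]
T3·…·T1 = [253/325 661/650 0; -204/325 151/325 0; 0 0 1]
det M = 1; M⁻¹ = [151/325 -661/650 0; 204/325 253/325 0; 0 0 1]
M⁻¹ · (661/650, 151/325)ᵀ = (0, 1)ᵀ

p = (0, 1)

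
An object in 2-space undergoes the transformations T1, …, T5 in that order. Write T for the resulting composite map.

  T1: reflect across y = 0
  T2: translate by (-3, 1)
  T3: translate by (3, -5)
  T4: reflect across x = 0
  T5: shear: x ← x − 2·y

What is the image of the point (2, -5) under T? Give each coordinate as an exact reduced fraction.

T(p) = (-4, 1)

T1 reflect across y = 0: (2, -5) → (2, 5)
T2 translate by (-3, 1): (2, 5) → (-1, 6)
T3 translate by (3, -5): (-1, 6) → (2, 1)
T4 reflect across x = 0: (2, 1) → (-2, 1)
T5 shear: x ← x − 2·y: (-2, 1) → (-4, 1)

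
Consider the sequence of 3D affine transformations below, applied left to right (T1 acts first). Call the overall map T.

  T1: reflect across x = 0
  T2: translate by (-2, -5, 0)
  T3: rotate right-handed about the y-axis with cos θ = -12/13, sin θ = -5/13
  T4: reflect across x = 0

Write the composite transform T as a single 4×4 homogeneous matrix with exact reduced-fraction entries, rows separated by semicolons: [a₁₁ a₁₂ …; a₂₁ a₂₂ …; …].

T1 = [-1 0 0 0; 0 1 0 0; 0 0 1 0; 0 0 0 1]
T2·T1 = [-1 0 0 -2; 0 1 0 -5; 0 0 1 0; 0 0 0 1]
T3·…·T1 = [12/13 0 -5/13 24/13; 0 1 0 -5; -5/13 0 -12/13 -10/13; 0 0 0 1]
T4·…·T1 = [-12/13 0 5/13 -24/13; 0 1 0 -5; -5/13 0 -12/13 -10/13; 0 0 0 1]

T = [-12/13 0 5/13 -24/13; 0 1 0 -5; -5/13 0 -12/13 -10/13; 0 0 0 1]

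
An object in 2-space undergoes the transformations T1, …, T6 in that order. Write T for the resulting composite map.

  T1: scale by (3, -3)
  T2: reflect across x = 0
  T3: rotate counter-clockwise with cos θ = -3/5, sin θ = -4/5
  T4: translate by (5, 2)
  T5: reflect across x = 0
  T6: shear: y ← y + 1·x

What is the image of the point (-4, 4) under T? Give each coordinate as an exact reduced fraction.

T(p) = (59/5, 57/5)

T1 scale by (3, -3): (-4, 4) → (-12, -12)
T2 reflect across x = 0: (-12, -12) → (12, -12)
T3 rotate counter-clockwise with cos θ = -3/5, sin θ = -4/5: (12, -12) → (-84/5, -12/5)
T4 translate by (5, 2): (-84/5, -12/5) → (-59/5, -2/5)
T5 reflect across x = 0: (-59/5, -2/5) → (59/5, -2/5)
T6 shear: y ← y + 1·x: (59/5, -2/5) → (59/5, 57/5)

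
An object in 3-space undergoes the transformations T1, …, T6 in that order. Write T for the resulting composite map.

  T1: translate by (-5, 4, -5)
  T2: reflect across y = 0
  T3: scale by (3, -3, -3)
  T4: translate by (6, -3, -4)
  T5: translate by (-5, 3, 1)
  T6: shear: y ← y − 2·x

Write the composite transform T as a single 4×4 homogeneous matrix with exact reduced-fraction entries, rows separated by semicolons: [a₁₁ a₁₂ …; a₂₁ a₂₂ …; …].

T = [3 0 0 -14; -6 3 0 40; 0 0 -3 12; 0 0 0 1]

T1 = [1 0 0 -5; 0 1 0 4; 0 0 1 -5; 0 0 0 1]
T2·T1 = [1 0 0 -5; 0 -1 0 -4; 0 0 1 -5; 0 0 0 1]
T3·…·T1 = [3 0 0 -15; 0 3 0 12; 0 0 -3 15; 0 0 0 1]
T4·…·T1 = [3 0 0 -9; 0 3 0 9; 0 0 -3 11; 0 0 0 1]
T5·…·T1 = [3 0 0 -14; 0 3 0 12; 0 0 -3 12; 0 0 0 1]
T6·…·T1 = [3 0 0 -14; -6 3 0 40; 0 0 -3 12; 0 0 0 1]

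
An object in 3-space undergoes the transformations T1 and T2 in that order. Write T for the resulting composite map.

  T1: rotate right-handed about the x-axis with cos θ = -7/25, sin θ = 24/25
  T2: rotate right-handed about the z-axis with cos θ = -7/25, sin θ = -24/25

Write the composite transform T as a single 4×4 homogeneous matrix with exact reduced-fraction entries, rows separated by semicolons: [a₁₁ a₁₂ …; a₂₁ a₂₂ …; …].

T1 = [1 0 0 0; 0 -7/25 -24/25 0; 0 24/25 -7/25 0; 0 0 0 1]
T2·T1 = [-7/25 -168/625 -576/625 0; -24/25 49/625 168/625 0; 0 24/25 -7/25 0; 0 0 0 1]

T = [-7/25 -168/625 -576/625 0; -24/25 49/625 168/625 0; 0 24/25 -7/25 0; 0 0 0 1]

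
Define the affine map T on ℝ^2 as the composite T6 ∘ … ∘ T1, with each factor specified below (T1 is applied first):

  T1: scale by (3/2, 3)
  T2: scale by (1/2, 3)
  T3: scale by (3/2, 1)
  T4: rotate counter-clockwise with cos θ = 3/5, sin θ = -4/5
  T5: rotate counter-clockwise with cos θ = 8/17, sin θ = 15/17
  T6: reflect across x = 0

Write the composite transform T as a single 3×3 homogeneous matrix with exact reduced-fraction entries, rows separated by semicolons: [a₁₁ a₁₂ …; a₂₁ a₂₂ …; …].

T = [-189/170 117/85 0; 117/680 756/85 0; 0 0 1]

T1 = [3/2 0 0; 0 3 0; 0 0 1]
T2·T1 = [3/4 0 0; 0 9 0; 0 0 1]
T3·…·T1 = [9/8 0 0; 0 9 0; 0 0 1]
T4·…·T1 = [27/40 36/5 0; -9/10 27/5 0; 0 0 1]
T5·…·T1 = [189/170 -117/85 0; 117/680 756/85 0; 0 0 1]
T6·…·T1 = [-189/170 117/85 0; 117/680 756/85 0; 0 0 1]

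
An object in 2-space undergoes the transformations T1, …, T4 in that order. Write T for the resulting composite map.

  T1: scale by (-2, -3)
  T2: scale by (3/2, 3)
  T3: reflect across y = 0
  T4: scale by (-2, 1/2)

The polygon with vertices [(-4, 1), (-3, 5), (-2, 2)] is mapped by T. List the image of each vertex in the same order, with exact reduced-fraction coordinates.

image vertices: (-24, 9/2), (-18, 45/2), (-12, 9)

T1 scale by (-2, -3): (-4, 1) → (8, -3); (-3, 5) → (6, -15); (-2, 2) → (4, -6)
T2 scale by (3/2, 3): (8, -3) → (12, -9); (6, -15) → (9, -45); (4, -6) → (6, -18)
T3 reflect across y = 0: (12, -9) → (12, 9); (9, -45) → (9, 45); (6, -18) → (6, 18)
T4 scale by (-2, 1/2): (12, 9) → (-24, 9/2); (9, 45) → (-18, 45/2); (6, 18) → (-12, 9)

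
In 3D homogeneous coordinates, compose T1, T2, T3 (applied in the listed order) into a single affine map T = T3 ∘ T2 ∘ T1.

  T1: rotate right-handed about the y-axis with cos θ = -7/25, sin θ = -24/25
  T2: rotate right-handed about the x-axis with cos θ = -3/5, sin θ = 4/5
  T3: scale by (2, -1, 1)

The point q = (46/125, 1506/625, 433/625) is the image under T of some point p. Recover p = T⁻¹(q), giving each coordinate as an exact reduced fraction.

T1 = [-7/25 0 -24/25 0; 0 1 0 0; 24/25 0 -7/25 0; 0 0 0 1]
T2·T1 = [-7/25 0 -24/25 0; -96/125 -3/5 28/125 0; -72/125 4/5 21/125 0; 0 0 0 1]
T3·…·T1 = [-14/25 0 -48/25 0; 96/125 3/5 -28/125 0; -72/125 4/5 21/125 0; 0 0 0 1]
det M = -2; M⁻¹ = [-7/50 96/125 -72/125 0; 0 3/5 4/5 0; -12/25 -28/125 21/125 0; 0 0 0 1]
M⁻¹ · (46/125, 1506/625, 433/625)ᵀ = (7/5, 2, -3/5)ᵀ

p = (7/5, 2, -3/5)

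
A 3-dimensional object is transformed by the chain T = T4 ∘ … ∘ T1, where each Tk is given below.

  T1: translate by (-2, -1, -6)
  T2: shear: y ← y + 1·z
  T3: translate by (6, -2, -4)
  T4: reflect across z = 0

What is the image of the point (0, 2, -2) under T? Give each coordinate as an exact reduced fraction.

T(p) = (4, -9, 12)

T1 translate by (-2, -1, -6): (0, 2, -2) → (-2, 1, -8)
T2 shear: y ← y + 1·z: (-2, 1, -8) → (-2, -7, -8)
T3 translate by (6, -2, -4): (-2, -7, -8) → (4, -9, -12)
T4 reflect across z = 0: (4, -9, -12) → (4, -9, 12)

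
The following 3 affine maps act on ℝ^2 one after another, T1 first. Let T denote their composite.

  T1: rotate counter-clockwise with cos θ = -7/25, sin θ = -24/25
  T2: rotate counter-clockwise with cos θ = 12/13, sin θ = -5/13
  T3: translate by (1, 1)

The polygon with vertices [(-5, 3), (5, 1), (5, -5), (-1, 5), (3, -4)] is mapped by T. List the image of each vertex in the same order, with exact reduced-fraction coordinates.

T1 rotate counter-clockwise with cos θ = -7/25, sin θ = -24/25: (-5, 3) → (107/25, 99/25); (5, 1) → (-11/25, -127/25); (5, -5) → (-31/5, -17/5); (-1, 5) → (127/25, -11/25); (3, -4) → (-117/25, -44/25)
T2 rotate counter-clockwise with cos θ = 12/13, sin θ = -5/13: (107/25, 99/25) → (1779/325, 653/325); (-11/25, -127/25) → (-59/25, -113/25); (-31/5, -17/5) → (-457/65, -49/65); (127/25, -11/25) → (113/25, -59/25); (-117/25, -44/25) → (-1624/325, 57/325)
T3 translate by (1, 1): (1779/325, 653/325) → (2104/325, 978/325); (-59/25, -113/25) → (-34/25, -88/25); (-457/65, -49/65) → (-392/65, 16/65); (113/25, -59/25) → (138/25, -34/25); (-1624/325, 57/325) → (-1299/325, 382/325)

image vertices: (2104/325, 978/325), (-34/25, -88/25), (-392/65, 16/65), (138/25, -34/25), (-1299/325, 382/325)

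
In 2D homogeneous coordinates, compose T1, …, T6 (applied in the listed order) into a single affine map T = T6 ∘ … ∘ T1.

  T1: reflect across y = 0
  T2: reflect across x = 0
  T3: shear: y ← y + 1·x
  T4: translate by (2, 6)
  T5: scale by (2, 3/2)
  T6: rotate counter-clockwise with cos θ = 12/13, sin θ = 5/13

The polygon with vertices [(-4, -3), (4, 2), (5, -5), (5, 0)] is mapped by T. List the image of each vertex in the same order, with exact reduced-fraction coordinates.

T1 reflect across y = 0: (-4, -3) → (-4, 3); (4, 2) → (4, -2); (5, -5) → (5, 5); (5, 0) → (5, 0)
T2 reflect across x = 0: (-4, 3) → (4, 3); (4, -2) → (-4, -2); (5, 5) → (-5, 5); (5, 0) → (-5, 0)
T3 shear: y ← y + 1·x: (4, 3) → (4, 7); (-4, -2) → (-4, -6); (-5, 5) → (-5, 0); (-5, 0) → (-5, -5)
T4 translate by (2, 6): (4, 7) → (6, 13); (-4, -6) → (-2, 0); (-5, 0) → (-3, 6); (-5, -5) → (-3, 1)
T5 scale by (2, 3/2): (6, 13) → (12, 39/2); (-2, 0) → (-4, 0); (-3, 6) → (-6, 9); (-3, 1) → (-6, 3/2)
T6 rotate counter-clockwise with cos θ = 12/13, sin θ = 5/13: (12, 39/2) → (93/26, 294/13); (-4, 0) → (-48/13, -20/13); (-6, 9) → (-9, 6); (-6, 3/2) → (-159/26, -12/13)

image vertices: (93/26, 294/13), (-48/13, -20/13), (-9, 6), (-159/26, -12/13)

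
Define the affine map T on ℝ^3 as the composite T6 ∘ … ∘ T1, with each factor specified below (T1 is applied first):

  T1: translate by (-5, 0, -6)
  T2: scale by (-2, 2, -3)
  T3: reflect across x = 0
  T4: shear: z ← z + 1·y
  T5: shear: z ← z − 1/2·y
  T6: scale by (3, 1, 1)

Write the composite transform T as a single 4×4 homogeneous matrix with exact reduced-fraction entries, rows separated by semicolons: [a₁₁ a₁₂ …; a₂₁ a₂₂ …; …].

T = [6 0 0 -30; 0 2 0 0; 0 1 -3 18; 0 0 0 1]

T1 = [1 0 0 -5; 0 1 0 0; 0 0 1 -6; 0 0 0 1]
T2·T1 = [-2 0 0 10; 0 2 0 0; 0 0 -3 18; 0 0 0 1]
T3·…·T1 = [2 0 0 -10; 0 2 0 0; 0 0 -3 18; 0 0 0 1]
T4·…·T1 = [2 0 0 -10; 0 2 0 0; 0 2 -3 18; 0 0 0 1]
T5·…·T1 = [2 0 0 -10; 0 2 0 0; 0 1 -3 18; 0 0 0 1]
T6·…·T1 = [6 0 0 -30; 0 2 0 0; 0 1 -3 18; 0 0 0 1]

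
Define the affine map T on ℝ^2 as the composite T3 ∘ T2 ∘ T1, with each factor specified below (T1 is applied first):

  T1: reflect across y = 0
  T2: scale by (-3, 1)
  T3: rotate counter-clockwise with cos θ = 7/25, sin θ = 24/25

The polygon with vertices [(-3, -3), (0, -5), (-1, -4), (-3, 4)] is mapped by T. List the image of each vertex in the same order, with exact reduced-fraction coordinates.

T1 reflect across y = 0: (-3, -3) → (-3, 3); (0, -5) → (0, 5); (-1, -4) → (-1, 4); (-3, 4) → (-3, -4)
T2 scale by (-3, 1): (-3, 3) → (9, 3); (0, 5) → (0, 5); (-1, 4) → (3, 4); (-3, -4) → (9, -4)
T3 rotate counter-clockwise with cos θ = 7/25, sin θ = 24/25: (9, 3) → (-9/25, 237/25); (0, 5) → (-24/5, 7/5); (3, 4) → (-3, 4); (9, -4) → (159/25, 188/25)

image vertices: (-9/25, 237/25), (-24/5, 7/5), (-3, 4), (159/25, 188/25)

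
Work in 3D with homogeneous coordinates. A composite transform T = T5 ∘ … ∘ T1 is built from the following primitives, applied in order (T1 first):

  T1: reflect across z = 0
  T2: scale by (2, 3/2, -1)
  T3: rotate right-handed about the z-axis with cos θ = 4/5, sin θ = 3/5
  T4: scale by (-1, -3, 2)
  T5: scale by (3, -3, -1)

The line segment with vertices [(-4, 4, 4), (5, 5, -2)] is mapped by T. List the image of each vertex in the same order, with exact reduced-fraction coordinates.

image vertices: (30, 0, -8), (-21/2, 108, 4)

T1 reflect across z = 0: (-4, 4, 4) → (-4, 4, -4); (5, 5, -2) → (5, 5, 2)
T2 scale by (2, 3/2, -1): (-4, 4, -4) → (-8, 6, 4); (5, 5, 2) → (10, 15/2, -2)
T3 rotate right-handed about the z-axis with cos θ = 4/5, sin θ = 3/5: (-8, 6, 4) → (-10, 0, 4); (10, 15/2, -2) → (7/2, 12, -2)
T4 scale by (-1, -3, 2): (-10, 0, 4) → (10, 0, 8); (7/2, 12, -2) → (-7/2, -36, -4)
T5 scale by (3, -3, -1): (10, 0, 8) → (30, 0, -8); (-7/2, -36, -4) → (-21/2, 108, 4)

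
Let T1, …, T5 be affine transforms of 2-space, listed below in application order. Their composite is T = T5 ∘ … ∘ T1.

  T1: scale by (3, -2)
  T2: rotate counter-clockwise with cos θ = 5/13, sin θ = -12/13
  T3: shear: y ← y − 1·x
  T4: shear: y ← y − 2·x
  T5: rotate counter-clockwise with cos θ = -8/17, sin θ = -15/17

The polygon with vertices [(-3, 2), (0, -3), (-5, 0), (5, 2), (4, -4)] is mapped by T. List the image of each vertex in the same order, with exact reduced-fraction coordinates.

T1 scale by (3, -2): (-3, 2) → (-9, -4); (0, -3) → (0, 6); (-5, 0) → (-15, 0); (5, 2) → (15, -4); (4, -4) → (12, 8)
T2 rotate counter-clockwise with cos θ = 5/13, sin θ = -12/13: (-9, -4) → (-93/13, 88/13); (0, 6) → (72/13, 30/13); (-15, 0) → (-75/13, 180/13); (15, -4) → (27/13, -200/13); (12, 8) → (12, -8)
T3 shear: y ← y − 1·x: (-93/13, 88/13) → (-93/13, 181/13); (72/13, 30/13) → (72/13, -42/13); (-75/13, 180/13) → (-75/13, 255/13); (27/13, -200/13) → (27/13, -227/13); (12, -8) → (12, -20)
T4 shear: y ← y − 2·x: (-93/13, 181/13) → (-93/13, 367/13); (72/13, -42/13) → (72/13, -186/13); (-75/13, 255/13) → (-75/13, 405/13); (27/13, -227/13) → (27/13, -281/13); (12, -20) → (12, -44)
T5 rotate counter-clockwise with cos θ = -8/17, sin θ = -15/17: (-93/13, 367/13) → (6249/221, -1541/221); (72/13, -186/13) → (-198/13, 24/13); (-75/13, 405/13) → (6675/221, -2115/221); (27/13, -281/13) → (-4431/221, 1843/221); (12, -44) → (-756/17, 172/17)

image vertices: (6249/221, -1541/221), (-198/13, 24/13), (6675/221, -2115/221), (-4431/221, 1843/221), (-756/17, 172/17)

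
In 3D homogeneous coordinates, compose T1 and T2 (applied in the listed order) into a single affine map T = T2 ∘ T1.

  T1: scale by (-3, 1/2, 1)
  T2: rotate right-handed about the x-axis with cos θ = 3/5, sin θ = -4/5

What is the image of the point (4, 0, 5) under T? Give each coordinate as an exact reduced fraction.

T(p) = (-12, 4, 3)

T1 scale by (-3, 1/2, 1): (4, 0, 5) → (-12, 0, 5)
T2 rotate right-handed about the x-axis with cos θ = 3/5, sin θ = -4/5: (-12, 0, 5) → (-12, 4, 3)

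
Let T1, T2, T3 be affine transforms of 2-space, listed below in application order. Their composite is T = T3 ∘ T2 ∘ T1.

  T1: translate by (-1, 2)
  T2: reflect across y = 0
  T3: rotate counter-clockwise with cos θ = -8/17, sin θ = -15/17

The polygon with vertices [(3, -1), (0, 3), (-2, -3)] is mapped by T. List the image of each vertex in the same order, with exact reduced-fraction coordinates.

T1 translate by (-1, 2): (3, -1) → (2, 1); (0, 3) → (-1, 5); (-2, -3) → (-3, -1)
T2 reflect across y = 0: (2, 1) → (2, -1); (-1, 5) → (-1, -5); (-3, -1) → (-3, 1)
T3 rotate counter-clockwise with cos θ = -8/17, sin θ = -15/17: (2, -1) → (-31/17, -22/17); (-1, -5) → (-67/17, 55/17); (-3, 1) → (39/17, 37/17)

image vertices: (-31/17, -22/17), (-67/17, 55/17), (39/17, 37/17)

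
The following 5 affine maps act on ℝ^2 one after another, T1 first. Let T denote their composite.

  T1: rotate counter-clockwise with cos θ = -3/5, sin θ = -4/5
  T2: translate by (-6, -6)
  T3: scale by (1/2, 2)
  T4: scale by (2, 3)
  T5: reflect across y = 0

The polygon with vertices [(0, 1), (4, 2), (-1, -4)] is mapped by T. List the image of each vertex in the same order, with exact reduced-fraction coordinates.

image vertices: (-26/5, 198/5), (-34/5, 312/5), (-43/5, 84/5)

T1 rotate counter-clockwise with cos θ = -3/5, sin θ = -4/5: (0, 1) → (4/5, -3/5); (4, 2) → (-4/5, -22/5); (-1, -4) → (-13/5, 16/5)
T2 translate by (-6, -6): (4/5, -3/5) → (-26/5, -33/5); (-4/5, -22/5) → (-34/5, -52/5); (-13/5, 16/5) → (-43/5, -14/5)
T3 scale by (1/2, 2): (-26/5, -33/5) → (-13/5, -66/5); (-34/5, -52/5) → (-17/5, -104/5); (-43/5, -14/5) → (-43/10, -28/5)
T4 scale by (2, 3): (-13/5, -66/5) → (-26/5, -198/5); (-17/5, -104/5) → (-34/5, -312/5); (-43/10, -28/5) → (-43/5, -84/5)
T5 reflect across y = 0: (-26/5, -198/5) → (-26/5, 198/5); (-34/5, -312/5) → (-34/5, 312/5); (-43/5, -84/5) → (-43/5, 84/5)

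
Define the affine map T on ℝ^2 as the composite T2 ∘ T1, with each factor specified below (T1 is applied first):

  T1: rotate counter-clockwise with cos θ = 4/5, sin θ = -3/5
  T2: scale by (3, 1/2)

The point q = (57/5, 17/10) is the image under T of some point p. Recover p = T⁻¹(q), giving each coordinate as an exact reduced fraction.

T1 = [4/5 3/5 0; -3/5 4/5 0; 0 0 1]
T2·T1 = [12/5 9/5 0; -3/10 2/5 0; 0 0 1]
det M = 3/2; M⁻¹ = [4/15 -6/5 0; 1/5 8/5 0; 0 0 1]
M⁻¹ · (57/5, 17/10)ᵀ = (1, 5)ᵀ

p = (1, 5)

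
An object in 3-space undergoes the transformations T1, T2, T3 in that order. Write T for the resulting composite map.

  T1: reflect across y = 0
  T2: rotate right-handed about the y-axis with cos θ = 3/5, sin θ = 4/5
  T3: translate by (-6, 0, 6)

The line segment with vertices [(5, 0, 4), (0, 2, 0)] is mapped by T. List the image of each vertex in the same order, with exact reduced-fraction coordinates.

T1 reflect across y = 0: (5, 0, 4) → (5, 0, 4); (0, 2, 0) → (0, -2, 0)
T2 rotate right-handed about the y-axis with cos θ = 3/5, sin θ = 4/5: (5, 0, 4) → (31/5, 0, -8/5); (0, -2, 0) → (0, -2, 0)
T3 translate by (-6, 0, 6): (31/5, 0, -8/5) → (1/5, 0, 22/5); (0, -2, 0) → (-6, -2, 6)

image vertices: (1/5, 0, 22/5), (-6, -2, 6)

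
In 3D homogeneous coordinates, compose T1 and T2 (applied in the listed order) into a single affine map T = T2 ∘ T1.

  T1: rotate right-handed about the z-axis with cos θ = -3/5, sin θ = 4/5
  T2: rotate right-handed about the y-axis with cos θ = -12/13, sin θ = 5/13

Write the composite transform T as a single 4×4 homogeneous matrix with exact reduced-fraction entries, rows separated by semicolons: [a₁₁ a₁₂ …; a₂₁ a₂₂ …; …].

T = [36/65 48/65 5/13 0; 4/5 -3/5 0 0; 3/13 4/13 -12/13 0; 0 0 0 1]

T1 = [-3/5 -4/5 0 0; 4/5 -3/5 0 0; 0 0 1 0; 0 0 0 1]
T2·T1 = [36/65 48/65 5/13 0; 4/5 -3/5 0 0; 3/13 4/13 -12/13 0; 0 0 0 1]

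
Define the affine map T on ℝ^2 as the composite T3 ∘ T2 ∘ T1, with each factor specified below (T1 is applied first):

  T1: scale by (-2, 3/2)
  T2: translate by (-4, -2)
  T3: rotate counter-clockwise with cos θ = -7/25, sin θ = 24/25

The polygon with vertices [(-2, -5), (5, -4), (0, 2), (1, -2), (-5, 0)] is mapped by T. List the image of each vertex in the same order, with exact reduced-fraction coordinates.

image vertices: (228/25, 133/50), (58/5, -56/5), (4/25, -103/25), (162/25, -109/25), (6/25, 158/25)

T1 scale by (-2, 3/2): (-2, -5) → (4, -15/2); (5, -4) → (-10, -6); (0, 2) → (0, 3); (1, -2) → (-2, -3); (-5, 0) → (10, 0)
T2 translate by (-4, -2): (4, -15/2) → (0, -19/2); (-10, -6) → (-14, -8); (0, 3) → (-4, 1); (-2, -3) → (-6, -5); (10, 0) → (6, -2)
T3 rotate counter-clockwise with cos θ = -7/25, sin θ = 24/25: (0, -19/2) → (228/25, 133/50); (-14, -8) → (58/5, -56/5); (-4, 1) → (4/25, -103/25); (-6, -5) → (162/25, -109/25); (6, -2) → (6/25, 158/25)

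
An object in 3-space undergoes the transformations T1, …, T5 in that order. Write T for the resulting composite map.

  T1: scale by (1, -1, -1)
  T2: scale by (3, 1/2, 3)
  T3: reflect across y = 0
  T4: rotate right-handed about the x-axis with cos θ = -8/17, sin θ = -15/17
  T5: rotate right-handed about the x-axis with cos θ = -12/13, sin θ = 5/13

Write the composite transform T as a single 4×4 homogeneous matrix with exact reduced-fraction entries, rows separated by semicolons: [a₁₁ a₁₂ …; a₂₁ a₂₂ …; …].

T = [3 0 0 0; 0 171/442 420/221 0; 0 70/221 -513/221 0; 0 0 0 1]

T1 = [1 0 0 0; 0 -1 0 0; 0 0 -1 0; 0 0 0 1]
T2·T1 = [3 0 0 0; 0 -1/2 0 0; 0 0 -3 0; 0 0 0 1]
T3·…·T1 = [3 0 0 0; 0 1/2 0 0; 0 0 -3 0; 0 0 0 1]
T4·…·T1 = [3 0 0 0; 0 -4/17 -45/17 0; 0 -15/34 24/17 0; 0 0 0 1]
T5·…·T1 = [3 0 0 0; 0 171/442 420/221 0; 0 70/221 -513/221 0; 0 0 0 1]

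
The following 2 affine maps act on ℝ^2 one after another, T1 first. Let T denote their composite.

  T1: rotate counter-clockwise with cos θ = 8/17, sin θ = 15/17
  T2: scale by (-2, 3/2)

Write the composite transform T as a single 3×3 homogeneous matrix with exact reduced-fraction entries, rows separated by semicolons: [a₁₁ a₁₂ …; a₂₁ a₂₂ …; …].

T = [-16/17 30/17 0; 45/34 12/17 0; 0 0 1]

T1 = [8/17 -15/17 0; 15/17 8/17 0; 0 0 1]
T2·T1 = [-16/17 30/17 0; 45/34 12/17 0; 0 0 1]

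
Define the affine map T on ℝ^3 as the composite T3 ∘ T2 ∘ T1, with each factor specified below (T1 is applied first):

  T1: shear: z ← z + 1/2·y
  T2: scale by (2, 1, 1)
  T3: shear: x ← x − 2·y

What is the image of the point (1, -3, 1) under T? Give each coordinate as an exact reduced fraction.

T(p) = (8, -3, -1/2)

T1 shear: z ← z + 1/2·y: (1, -3, 1) → (1, -3, -1/2)
T2 scale by (2, 1, 1): (1, -3, -1/2) → (2, -3, -1/2)
T3 shear: x ← x − 2·y: (2, -3, -1/2) → (8, -3, -1/2)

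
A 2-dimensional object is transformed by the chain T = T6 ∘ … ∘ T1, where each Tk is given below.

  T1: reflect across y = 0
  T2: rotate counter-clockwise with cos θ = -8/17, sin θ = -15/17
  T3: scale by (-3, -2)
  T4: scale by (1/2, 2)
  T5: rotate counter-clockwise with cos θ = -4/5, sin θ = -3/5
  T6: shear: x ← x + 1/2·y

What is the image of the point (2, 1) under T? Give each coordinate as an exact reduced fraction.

T(p) = (-671/340, -983/170)

T1 reflect across y = 0: (2, 1) → (2, -1)
T2 rotate counter-clockwise with cos θ = -8/17, sin θ = -15/17: (2, -1) → (-31/17, -22/17)
T3 scale by (-3, -2): (-31/17, -22/17) → (93/17, 44/17)
T4 scale by (1/2, 2): (93/17, 44/17) → (93/34, 88/17)
T5 rotate counter-clockwise with cos θ = -4/5, sin θ = -3/5: (93/34, 88/17) → (78/85, -983/170)
T6 shear: x ← x + 1/2·y: (78/85, -983/170) → (-671/340, -983/170)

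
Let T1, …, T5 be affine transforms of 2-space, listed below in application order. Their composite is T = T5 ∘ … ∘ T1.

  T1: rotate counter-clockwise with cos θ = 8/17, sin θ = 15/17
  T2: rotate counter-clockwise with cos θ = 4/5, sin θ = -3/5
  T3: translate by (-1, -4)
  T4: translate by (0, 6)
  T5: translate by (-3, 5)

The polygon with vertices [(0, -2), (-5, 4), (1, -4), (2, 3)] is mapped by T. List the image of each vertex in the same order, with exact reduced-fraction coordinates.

T1 rotate counter-clockwise with cos θ = 8/17, sin θ = 15/17: (0, -2) → (30/17, -16/17); (-5, 4) → (-100/17, -43/17); (1, -4) → (4, -1); (2, 3) → (-29/17, 54/17)
T2 rotate counter-clockwise with cos θ = 4/5, sin θ = -3/5: (30/17, -16/17) → (72/85, -154/85); (-100/17, -43/17) → (-529/85, 128/85); (4, -1) → (13/5, -16/5); (-29/17, 54/17) → (46/85, 303/85)
T3 translate by (-1, -4): (72/85, -154/85) → (-13/85, -494/85); (-529/85, 128/85) → (-614/85, -212/85); (13/5, -16/5) → (8/5, -36/5); (46/85, 303/85) → (-39/85, -37/85)
T4 translate by (0, 6): (-13/85, -494/85) → (-13/85, 16/85); (-614/85, -212/85) → (-614/85, 298/85); (8/5, -36/5) → (8/5, -6/5); (-39/85, -37/85) → (-39/85, 473/85)
T5 translate by (-3, 5): (-13/85, 16/85) → (-268/85, 441/85); (-614/85, 298/85) → (-869/85, 723/85); (8/5, -6/5) → (-7/5, 19/5); (-39/85, 473/85) → (-294/85, 898/85)

image vertices: (-268/85, 441/85), (-869/85, 723/85), (-7/5, 19/5), (-294/85, 898/85)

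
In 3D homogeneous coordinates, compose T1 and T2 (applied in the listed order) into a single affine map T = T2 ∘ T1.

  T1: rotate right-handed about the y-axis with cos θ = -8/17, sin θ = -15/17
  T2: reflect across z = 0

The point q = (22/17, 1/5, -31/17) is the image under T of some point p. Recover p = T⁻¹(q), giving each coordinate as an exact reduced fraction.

T1 = [-8/17 0 -15/17 0; 0 1 0 0; 15/17 0 -8/17 0; 0 0 0 1]
T2·T1 = [-8/17 0 -15/17 0; 0 1 0 0; -15/17 0 8/17 0; 0 0 0 1]
det M = -1; M⁻¹ = [-8/17 0 -15/17 0; 0 1 0 0; -15/17 0 8/17 0; 0 0 0 1]
M⁻¹ · (22/17, 1/5, -31/17)ᵀ = (1, 1/5, -2)ᵀ

p = (1, 1/5, -2)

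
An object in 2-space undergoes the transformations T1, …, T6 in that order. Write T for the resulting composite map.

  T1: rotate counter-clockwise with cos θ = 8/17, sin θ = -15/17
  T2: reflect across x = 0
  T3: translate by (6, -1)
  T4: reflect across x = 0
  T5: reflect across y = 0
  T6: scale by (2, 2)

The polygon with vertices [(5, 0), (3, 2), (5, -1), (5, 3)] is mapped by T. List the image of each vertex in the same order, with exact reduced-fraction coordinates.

T1 rotate counter-clockwise with cos θ = 8/17, sin θ = -15/17: (5, 0) → (40/17, -75/17); (3, 2) → (54/17, -29/17); (5, -1) → (25/17, -83/17); (5, 3) → (5, -3)
T2 reflect across x = 0: (40/17, -75/17) → (-40/17, -75/17); (54/17, -29/17) → (-54/17, -29/17); (25/17, -83/17) → (-25/17, -83/17); (5, -3) → (-5, -3)
T3 translate by (6, -1): (-40/17, -75/17) → (62/17, -92/17); (-54/17, -29/17) → (48/17, -46/17); (-25/17, -83/17) → (77/17, -100/17); (-5, -3) → (1, -4)
T4 reflect across x = 0: (62/17, -92/17) → (-62/17, -92/17); (48/17, -46/17) → (-48/17, -46/17); (77/17, -100/17) → (-77/17, -100/17); (1, -4) → (-1, -4)
T5 reflect across y = 0: (-62/17, -92/17) → (-62/17, 92/17); (-48/17, -46/17) → (-48/17, 46/17); (-77/17, -100/17) → (-77/17, 100/17); (-1, -4) → (-1, 4)
T6 scale by (2, 2): (-62/17, 92/17) → (-124/17, 184/17); (-48/17, 46/17) → (-96/17, 92/17); (-77/17, 100/17) → (-154/17, 200/17); (-1, 4) → (-2, 8)

image vertices: (-124/17, 184/17), (-96/17, 92/17), (-154/17, 200/17), (-2, 8)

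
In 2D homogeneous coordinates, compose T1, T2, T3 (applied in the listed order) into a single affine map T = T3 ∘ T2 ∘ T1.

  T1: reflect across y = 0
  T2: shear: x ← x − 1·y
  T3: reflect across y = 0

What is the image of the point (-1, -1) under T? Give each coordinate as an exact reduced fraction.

T(p) = (-2, -1)

T1 reflect across y = 0: (-1, -1) → (-1, 1)
T2 shear: x ← x − 1·y: (-1, 1) → (-2, 1)
T3 reflect across y = 0: (-2, 1) → (-2, -1)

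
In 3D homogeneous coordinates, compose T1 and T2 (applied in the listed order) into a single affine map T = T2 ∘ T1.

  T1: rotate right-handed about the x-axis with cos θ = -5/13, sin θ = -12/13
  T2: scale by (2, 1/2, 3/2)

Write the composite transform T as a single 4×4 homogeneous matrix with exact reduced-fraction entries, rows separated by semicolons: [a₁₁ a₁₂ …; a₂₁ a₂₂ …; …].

T = [2 0 0 0; 0 -5/26 6/13 0; 0 -18/13 -15/26 0; 0 0 0 1]

T1 = [1 0 0 0; 0 -5/13 12/13 0; 0 -12/13 -5/13 0; 0 0 0 1]
T2·T1 = [2 0 0 0; 0 -5/26 6/13 0; 0 -18/13 -15/26 0; 0 0 0 1]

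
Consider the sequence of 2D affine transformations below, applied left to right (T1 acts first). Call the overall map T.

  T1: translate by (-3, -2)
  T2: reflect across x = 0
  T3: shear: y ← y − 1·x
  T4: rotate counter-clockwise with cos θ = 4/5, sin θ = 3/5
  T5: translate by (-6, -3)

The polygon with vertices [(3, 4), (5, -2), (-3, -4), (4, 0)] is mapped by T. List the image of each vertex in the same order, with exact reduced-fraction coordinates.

image vertices: (-36/5, -7/5), (-32/5, -29/5), (6, -9), (-31/5, -22/5)

T1 translate by (-3, -2): (3, 4) → (0, 2); (5, -2) → (2, -4); (-3, -4) → (-6, -6); (4, 0) → (1, -2)
T2 reflect across x = 0: (0, 2) → (0, 2); (2, -4) → (-2, -4); (-6, -6) → (6, -6); (1, -2) → (-1, -2)
T3 shear: y ← y − 1·x: (0, 2) → (0, 2); (-2, -4) → (-2, -2); (6, -6) → (6, -12); (-1, -2) → (-1, -1)
T4 rotate counter-clockwise with cos θ = 4/5, sin θ = 3/5: (0, 2) → (-6/5, 8/5); (-2, -2) → (-2/5, -14/5); (6, -12) → (12, -6); (-1, -1) → (-1/5, -7/5)
T5 translate by (-6, -3): (-6/5, 8/5) → (-36/5, -7/5); (-2/5, -14/5) → (-32/5, -29/5); (12, -6) → (6, -9); (-1/5, -7/5) → (-31/5, -22/5)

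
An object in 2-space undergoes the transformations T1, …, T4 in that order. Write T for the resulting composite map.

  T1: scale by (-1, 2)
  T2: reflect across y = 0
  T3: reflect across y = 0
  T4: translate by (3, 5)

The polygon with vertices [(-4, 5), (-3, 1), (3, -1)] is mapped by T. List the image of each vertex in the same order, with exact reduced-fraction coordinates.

image vertices: (7, 15), (6, 7), (0, 3)

T1 scale by (-1, 2): (-4, 5) → (4, 10); (-3, 1) → (3, 2); (3, -1) → (-3, -2)
T2 reflect across y = 0: (4, 10) → (4, -10); (3, 2) → (3, -2); (-3, -2) → (-3, 2)
T3 reflect across y = 0: (4, -10) → (4, 10); (3, -2) → (3, 2); (-3, 2) → (-3, -2)
T4 translate by (3, 5): (4, 10) → (7, 15); (3, 2) → (6, 7); (-3, -2) → (0, 3)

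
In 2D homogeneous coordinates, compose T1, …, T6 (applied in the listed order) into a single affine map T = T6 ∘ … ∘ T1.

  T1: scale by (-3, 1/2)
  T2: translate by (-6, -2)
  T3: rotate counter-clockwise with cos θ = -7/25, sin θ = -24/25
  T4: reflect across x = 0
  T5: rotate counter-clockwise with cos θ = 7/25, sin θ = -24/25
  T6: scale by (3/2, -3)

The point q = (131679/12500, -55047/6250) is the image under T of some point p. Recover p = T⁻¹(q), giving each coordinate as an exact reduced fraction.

T1 = [-3 0 0; 0 1/2 0; 0 0 1]
T2·T1 = [-3 0 -6; 0 1/2 -2; 0 0 1]
T3·…·T1 = [21/25 12/25 -6/25; 72/25 -7/50 158/25; 0 0 1]
T4·…·T1 = [-21/25 -12/25 6/25; 72/25 -7/50 158/25; 0 0 1]
T5·…·T1 = [1581/625 -168/625 3834/625; 1008/625 527/1250 962/625; 0 0 1]
T6·…·T1 = [4743/1250 -252/625 5751/625; -3024/625 -1581/1250 -2886/625; 0 0 1]
det M = -27/4; M⁻¹ = [1054/5625 -112/1875 -2; -448/625 -1054/1875 4; 0 0 1]
M⁻¹ · (131679/12500, -55047/6250)ᵀ = (1/2, 7/5)ᵀ

p = (1/2, 7/5)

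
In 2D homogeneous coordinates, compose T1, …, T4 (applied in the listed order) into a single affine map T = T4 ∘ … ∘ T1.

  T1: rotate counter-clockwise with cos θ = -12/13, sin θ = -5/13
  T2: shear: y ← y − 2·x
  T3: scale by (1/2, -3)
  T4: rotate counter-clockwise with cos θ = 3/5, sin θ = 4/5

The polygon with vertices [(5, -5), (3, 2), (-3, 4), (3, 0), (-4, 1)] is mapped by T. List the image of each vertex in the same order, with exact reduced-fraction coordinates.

T1 rotate counter-clockwise with cos θ = -12/13, sin θ = -5/13: (5, -5) → (-85/13, 35/13); (3, 2) → (-2, -3); (-3, 4) → (56/13, -33/13); (3, 0) → (-36/13, -15/13); (-4, 1) → (53/13, 8/13)
T2 shear: y ← y − 2·x: (-85/13, 35/13) → (-85/13, 205/13); (-2, -3) → (-2, 1); (56/13, -33/13) → (56/13, -145/13); (-36/13, -15/13) → (-36/13, 57/13); (53/13, 8/13) → (53/13, -98/13)
T3 scale by (1/2, -3): (-85/13, 205/13) → (-85/26, -615/13); (-2, 1) → (-1, -3); (56/13, -145/13) → (28/13, 435/13); (-36/13, 57/13) → (-18/13, -171/13); (53/13, -98/13) → (53/26, 294/13)
T4 rotate counter-clockwise with cos θ = 3/5, sin θ = 4/5: (-85/26, -615/13) → (933/26, -31); (-1, -3) → (9/5, -13/5); (28/13, 435/13) → (-1656/65, 109/5); (-18/13, -171/13) → (126/13, -9); (53/26, 294/13) → (-2193/130, 76/5)

image vertices: (933/26, -31), (9/5, -13/5), (-1656/65, 109/5), (126/13, -9), (-2193/130, 76/5)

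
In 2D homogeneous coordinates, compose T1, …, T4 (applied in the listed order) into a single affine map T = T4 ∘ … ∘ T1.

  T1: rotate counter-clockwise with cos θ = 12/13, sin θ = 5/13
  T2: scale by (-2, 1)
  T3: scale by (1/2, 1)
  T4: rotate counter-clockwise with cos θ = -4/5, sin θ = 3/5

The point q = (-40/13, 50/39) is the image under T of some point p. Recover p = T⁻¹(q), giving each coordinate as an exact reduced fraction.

T1 = [12/13 -5/13 0; 5/13 12/13 0; 0 0 1]
T2·T1 = [-24/13 10/13 0; 5/13 12/13 0; 0 0 1]
T3·…·T1 = [-12/13 5/13 0; 5/13 12/13 0; 0 0 1]
T4·…·T1 = [33/65 -56/65 0; -56/65 -33/65 0; 0 0 1]
det M = -1; M⁻¹ = [33/65 -56/65 0; -56/65 -33/65 0; 0 0 1]
M⁻¹ · (-40/13, 50/39)ᵀ = (-8/3, 2)ᵀ

p = (-8/3, 2)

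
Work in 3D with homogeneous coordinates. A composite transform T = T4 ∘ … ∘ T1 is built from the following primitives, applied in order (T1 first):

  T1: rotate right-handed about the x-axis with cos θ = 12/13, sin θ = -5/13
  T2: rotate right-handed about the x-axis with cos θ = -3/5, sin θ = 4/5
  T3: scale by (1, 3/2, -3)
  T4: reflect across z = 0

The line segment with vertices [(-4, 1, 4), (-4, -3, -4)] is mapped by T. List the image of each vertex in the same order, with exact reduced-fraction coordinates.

image vertices: (-4, -402/65, -3/65), (-4, 90/13, -75/13)

T1 rotate right-handed about the x-axis with cos θ = 12/13, sin θ = -5/13: (-4, 1, 4) → (-4, 32/13, 43/13); (-4, -3, -4) → (-4, -56/13, -33/13)
T2 rotate right-handed about the x-axis with cos θ = -3/5, sin θ = 4/5: (-4, 32/13, 43/13) → (-4, -268/65, -1/65); (-4, -56/13, -33/13) → (-4, 60/13, -25/13)
T3 scale by (1, 3/2, -3): (-4, -268/65, -1/65) → (-4, -402/65, 3/65); (-4, 60/13, -25/13) → (-4, 90/13, 75/13)
T4 reflect across z = 0: (-4, -402/65, 3/65) → (-4, -402/65, -3/65); (-4, 90/13, 75/13) → (-4, 90/13, -75/13)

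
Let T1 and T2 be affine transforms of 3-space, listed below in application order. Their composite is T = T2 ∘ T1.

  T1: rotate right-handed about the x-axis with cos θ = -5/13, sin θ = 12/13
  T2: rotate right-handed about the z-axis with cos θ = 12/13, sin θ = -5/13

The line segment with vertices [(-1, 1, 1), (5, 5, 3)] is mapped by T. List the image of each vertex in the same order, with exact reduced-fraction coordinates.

image vertices: (-241/169, -139/169, 7/13), (475/169, -1057/169, 45/13)

T1 rotate right-handed about the x-axis with cos θ = -5/13, sin θ = 12/13: (-1, 1, 1) → (-1, -17/13, 7/13); (5, 5, 3) → (5, -61/13, 45/13)
T2 rotate right-handed about the z-axis with cos θ = 12/13, sin θ = -5/13: (-1, -17/13, 7/13) → (-241/169, -139/169, 7/13); (5, -61/13, 45/13) → (475/169, -1057/169, 45/13)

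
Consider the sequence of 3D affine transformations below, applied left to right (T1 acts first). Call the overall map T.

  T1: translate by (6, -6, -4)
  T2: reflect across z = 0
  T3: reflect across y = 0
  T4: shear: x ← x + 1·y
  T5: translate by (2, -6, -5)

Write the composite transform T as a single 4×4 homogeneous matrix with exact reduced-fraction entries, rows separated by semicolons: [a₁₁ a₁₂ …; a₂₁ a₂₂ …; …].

T = [1 -1 0 14; 0 -1 0 0; 0 0 -1 -1; 0 0 0 1]

T1 = [1 0 0 6; 0 1 0 -6; 0 0 1 -4; 0 0 0 1]
T2·T1 = [1 0 0 6; 0 1 0 -6; 0 0 -1 4; 0 0 0 1]
T3·…·T1 = [1 0 0 6; 0 -1 0 6; 0 0 -1 4; 0 0 0 1]
T4·…·T1 = [1 -1 0 12; 0 -1 0 6; 0 0 -1 4; 0 0 0 1]
T5·…·T1 = [1 -1 0 14; 0 -1 0 0; 0 0 -1 -1; 0 0 0 1]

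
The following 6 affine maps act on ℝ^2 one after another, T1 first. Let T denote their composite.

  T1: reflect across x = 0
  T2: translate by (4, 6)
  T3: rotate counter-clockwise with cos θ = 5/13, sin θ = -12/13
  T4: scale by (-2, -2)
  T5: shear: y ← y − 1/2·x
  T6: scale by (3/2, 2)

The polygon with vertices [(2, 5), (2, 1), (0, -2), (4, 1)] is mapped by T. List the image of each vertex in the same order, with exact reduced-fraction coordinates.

T1 reflect across x = 0: (2, 5) → (-2, 5); (2, 1) → (-2, 1); (0, -2) → (0, -2); (4, 1) → (-4, 1)
T2 translate by (4, 6): (-2, 5) → (2, 11); (-2, 1) → (2, 7); (0, -2) → (4, 4); (-4, 1) → (0, 7)
T3 rotate counter-clockwise with cos θ = 5/13, sin θ = -12/13: (2, 11) → (142/13, 31/13); (2, 7) → (94/13, 11/13); (4, 4) → (68/13, -28/13); (0, 7) → (84/13, 35/13)
T4 scale by (-2, -2): (142/13, 31/13) → (-284/13, -62/13); (94/13, 11/13) → (-188/13, -22/13); (68/13, -28/13) → (-136/13, 56/13); (84/13, 35/13) → (-168/13, -70/13)
T5 shear: y ← y − 1/2·x: (-284/13, -62/13) → (-284/13, 80/13); (-188/13, -22/13) → (-188/13, 72/13); (-136/13, 56/13) → (-136/13, 124/13); (-168/13, -70/13) → (-168/13, 14/13)
T6 scale by (3/2, 2): (-284/13, 80/13) → (-426/13, 160/13); (-188/13, 72/13) → (-282/13, 144/13); (-136/13, 124/13) → (-204/13, 248/13); (-168/13, 14/13) → (-252/13, 28/13)

image vertices: (-426/13, 160/13), (-282/13, 144/13), (-204/13, 248/13), (-252/13, 28/13)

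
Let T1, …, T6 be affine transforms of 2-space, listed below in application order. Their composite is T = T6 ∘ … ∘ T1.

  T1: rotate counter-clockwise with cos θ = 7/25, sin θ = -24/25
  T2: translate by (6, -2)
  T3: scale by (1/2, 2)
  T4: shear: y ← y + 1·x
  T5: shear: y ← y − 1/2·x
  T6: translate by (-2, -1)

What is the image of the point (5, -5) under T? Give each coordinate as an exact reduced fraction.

T(p) = (-7/10, -67/4)

T1 rotate counter-clockwise with cos θ = 7/25, sin θ = -24/25: (5, -5) → (-17/5, -31/5)
T2 translate by (6, -2): (-17/5, -31/5) → (13/5, -41/5)
T3 scale by (1/2, 2): (13/5, -41/5) → (13/10, -82/5)
T4 shear: y ← y + 1·x: (13/10, -82/5) → (13/10, -151/10)
T5 shear: y ← y − 1/2·x: (13/10, -151/10) → (13/10, -63/4)
T6 translate by (-2, -1): (13/10, -63/4) → (-7/10, -67/4)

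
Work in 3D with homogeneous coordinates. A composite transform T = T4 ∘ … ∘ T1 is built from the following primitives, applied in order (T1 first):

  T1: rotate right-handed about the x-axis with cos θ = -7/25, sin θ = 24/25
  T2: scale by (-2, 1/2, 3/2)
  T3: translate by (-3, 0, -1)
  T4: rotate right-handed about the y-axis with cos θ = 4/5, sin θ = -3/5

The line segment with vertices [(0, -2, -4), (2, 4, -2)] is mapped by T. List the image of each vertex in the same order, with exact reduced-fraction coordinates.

image vertices: (-27/25, 11/5, -89/25), (-224/25, 2/5, 7/25)

T1 rotate right-handed about the x-axis with cos θ = -7/25, sin θ = 24/25: (0, -2, -4) → (0, 22/5, -4/5); (2, 4, -2) → (2, 4/5, 22/5)
T2 scale by (-2, 1/2, 3/2): (0, 22/5, -4/5) → (0, 11/5, -6/5); (2, 4/5, 22/5) → (-4, 2/5, 33/5)
T3 translate by (-3, 0, -1): (0, 11/5, -6/5) → (-3, 11/5, -11/5); (-4, 2/5, 33/5) → (-7, 2/5, 28/5)
T4 rotate right-handed about the y-axis with cos θ = 4/5, sin θ = -3/5: (-3, 11/5, -11/5) → (-27/25, 11/5, -89/25); (-7, 2/5, 28/5) → (-224/25, 2/5, 7/25)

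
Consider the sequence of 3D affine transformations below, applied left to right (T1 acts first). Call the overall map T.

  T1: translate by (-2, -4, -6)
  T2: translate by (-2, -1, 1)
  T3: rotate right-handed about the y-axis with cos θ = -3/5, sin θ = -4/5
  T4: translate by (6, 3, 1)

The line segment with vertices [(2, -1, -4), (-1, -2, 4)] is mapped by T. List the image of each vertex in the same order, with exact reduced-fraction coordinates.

image vertices: (72/5, -3, 24/5), (49/5, -4, -12/5)

T1 translate by (-2, -4, -6): (2, -1, -4) → (0, -5, -10); (-1, -2, 4) → (-3, -6, -2)
T2 translate by (-2, -1, 1): (0, -5, -10) → (-2, -6, -9); (-3, -6, -2) → (-5, -7, -1)
T3 rotate right-handed about the y-axis with cos θ = -3/5, sin θ = -4/5: (-2, -6, -9) → (42/5, -6, 19/5); (-5, -7, -1) → (19/5, -7, -17/5)
T4 translate by (6, 3, 1): (42/5, -6, 19/5) → (72/5, -3, 24/5); (19/5, -7, -17/5) → (49/5, -4, -12/5)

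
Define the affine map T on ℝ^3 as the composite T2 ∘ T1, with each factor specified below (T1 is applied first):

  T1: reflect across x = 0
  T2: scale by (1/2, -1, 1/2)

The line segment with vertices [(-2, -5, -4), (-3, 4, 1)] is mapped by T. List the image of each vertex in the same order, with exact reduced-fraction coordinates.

T1 reflect across x = 0: (-2, -5, -4) → (2, -5, -4); (-3, 4, 1) → (3, 4, 1)
T2 scale by (1/2, -1, 1/2): (2, -5, -4) → (1, 5, -2); (3, 4, 1) → (3/2, -4, 1/2)

image vertices: (1, 5, -2), (3/2, -4, 1/2)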